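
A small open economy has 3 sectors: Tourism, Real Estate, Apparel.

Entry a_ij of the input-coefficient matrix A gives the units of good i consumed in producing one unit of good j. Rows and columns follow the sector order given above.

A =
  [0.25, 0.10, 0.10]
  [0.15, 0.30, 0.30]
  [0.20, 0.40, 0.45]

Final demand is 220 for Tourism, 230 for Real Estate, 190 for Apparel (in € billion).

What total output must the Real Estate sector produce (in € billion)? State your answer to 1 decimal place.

x_2 = 1016.6

I − A =
  [   0.75    -0.10    -0.10]
  [  -0.15     0.70    -0.30]
  [  -0.20    -0.40     0.55]
Cofactors of I−A, C_ij = (−1)^(i+j)·(minor ij) (rows/columns in the sector order above):
  C_11 = (0.70)(0.55) − (-0.30)(-0.40) = 0.2650
  C_12 = −[(-0.15)(0.55) − (-0.30)(-0.20)] = 0.1425
  C_13 = (-0.15)(-0.40) − (0.70)(-0.20) = 0.2000
  C_21 = −[(-0.10)(0.55) − (-0.10)(-0.40)] = 0.0950
  C_22 = (0.75)(0.55) − (-0.10)(-0.20) = 0.3925
  C_23 = −[(0.75)(-0.40) − (-0.10)(-0.20)] = 0.3200
  C_31 = (-0.10)(-0.30) − (-0.10)(0.70) = 0.1000
  C_32 = −[(0.75)(-0.30) − (-0.10)(-0.15)] = 0.2400
  C_33 = (0.75)(0.70) − (-0.10)(-0.15) = 0.5100
det(I−A) = Σ_j (I−A)_1j·C_1j = (0.75)(0.2650) + (-0.10)(0.1425) + (-0.10)(0.2000) = 0.1645
adj(I−A) = Cᵀ =
  [ 0.2650   0.0950   0.1000]
  [ 0.1425   0.3925   0.2400]
  [ 0.2000   0.3200   0.5100]
(I − A)⁻¹ = adj(I−A) / det(I−A) ≈
  [   1.6109     0.5775     0.6079]
  [   0.8663     2.3860     1.4590]
  [   1.2158     1.9453     3.1003]
x = (I − A)⁻¹ d = adj(I−A)·d / det(I−A), with det(I−A) = 0.1645:
  x_1 = (0.2650·220 + 0.0950·230 + 0.1000·190) / 0.1645 = 99.15 / 0.1645 ≈ 602.7
  x_2 = (0.1425·220 + 0.3925·230 + 0.2400·190) / 0.1645 = 167.225 / 0.1645 ≈ 1016.6
  x_3 = (0.2000·220 + 0.3200·230 + 0.5100·190) / 0.1645 = 214.50 / 0.1645 ≈ 1304.0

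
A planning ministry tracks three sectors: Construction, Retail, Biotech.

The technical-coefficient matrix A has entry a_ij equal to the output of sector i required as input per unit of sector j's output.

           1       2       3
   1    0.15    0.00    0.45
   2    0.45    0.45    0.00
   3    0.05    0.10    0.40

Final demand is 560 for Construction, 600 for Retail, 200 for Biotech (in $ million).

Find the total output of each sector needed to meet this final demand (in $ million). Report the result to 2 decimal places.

x_1 = 1054.16, x_2 = 1953.40, x_3 = 746.75

I − A =
  [   0.85     0.00    -0.45]
  [  -0.45     0.55     0.00]
  [  -0.05    -0.10     0.60]
Cofactors of I−A, C_ij = (−1)^(i+j)·(minor ij) (rows/columns in the sector order above):
  C_11 = (0.55)(0.60) − (0.00)(-0.10) = 0.3300
  C_12 = −[(-0.45)(0.60) − (0.00)(-0.05)] = 0.2700
  C_13 = (-0.45)(-0.10) − (0.55)(-0.05) = 0.0725
  C_21 = −[(0.00)(0.60) − (-0.45)(-0.10)] = 0.0450
  C_22 = (0.85)(0.60) − (-0.45)(-0.05) = 0.4875
  C_23 = −[(0.85)(-0.10) − (0.00)(-0.05)] = 0.0850
  C_31 = (0.00)(0.00) − (-0.45)(0.55) = 0.2475
  C_32 = −[(0.85)(0.00) − (-0.45)(-0.45)] = 0.2025
  C_33 = (0.85)(0.55) − (0.00)(-0.45) = 0.4675
det(I−A) = Σ_j (I−A)_1j·C_1j = (0.85)(0.3300) + (0.00)(0.2700) + (-0.45)(0.0725) = 0.247875
adj(I−A) = Cᵀ =
  [ 0.3300   0.0450   0.2475]
  [ 0.2700   0.4875   0.2025]
  [ 0.0725   0.0850   0.4675]
(I − A)⁻¹ = adj(I−A) / det(I−A) ≈
  [   1.3313     0.1815     0.9985]
  [   1.0893     1.9667     0.8169]
  [   0.2925     0.3429     1.8860]
x = (I − A)⁻¹ d = adj(I−A)·d / det(I−A), with det(I−A) = 0.247875:
  x_1 = (0.3300·560 + 0.0450·600 + 0.2475·200) / 0.247875 = 261.30 / 0.247875 ≈ 1054.16
  x_2 = (0.2700·560 + 0.4875·600 + 0.2025·200) / 0.247875 = 484.20 / 0.247875 ≈ 1953.40
  x_3 = (0.0725·560 + 0.0850·600 + 0.4675·200) / 0.247875 = 185.10 / 0.247875 ≈ 746.75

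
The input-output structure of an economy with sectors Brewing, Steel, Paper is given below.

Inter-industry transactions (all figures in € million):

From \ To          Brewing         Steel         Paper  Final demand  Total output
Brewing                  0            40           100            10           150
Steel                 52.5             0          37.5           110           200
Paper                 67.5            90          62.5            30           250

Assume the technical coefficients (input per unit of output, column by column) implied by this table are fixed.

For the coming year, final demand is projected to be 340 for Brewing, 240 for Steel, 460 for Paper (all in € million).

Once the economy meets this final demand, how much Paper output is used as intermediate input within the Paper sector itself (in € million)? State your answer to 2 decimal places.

Technical coefficients a_ij = z_ij / X_j:
  a_11 = 0/150 = 0.00, a_21 = 52.5/150 = 0.35, a_31 = 67.5/150 = 0.45
  a_12 = 40/200 = 0.20, a_22 = 0/200 = 0.00, a_32 = 90/200 = 0.45
  a_13 = 100/250 = 0.40, a_23 = 37.5/250 = 0.15, a_33 = 62.5/250 = 0.25
I − A =
  [   1.00    -0.20    -0.40]
  [  -0.35     1.00    -0.15]
  [  -0.45    -0.45     0.75]
Cofactors of I−A, C_ij = (−1)^(i+j)·(minor ij) (rows/columns in the sector order above):
  C_11 = (1.00)(0.75) − (-0.15)(-0.45) = 0.6825
  C_12 = −[(-0.35)(0.75) − (-0.15)(-0.45)] = 0.3300
  C_13 = (-0.35)(-0.45) − (1.00)(-0.45) = 0.6075
  C_21 = −[(-0.20)(0.75) − (-0.40)(-0.45)] = 0.3300
  C_22 = (1.00)(0.75) − (-0.40)(-0.45) = 0.5700
  C_23 = −[(1.00)(-0.45) − (-0.20)(-0.45)] = 0.5400
  C_31 = (-0.20)(-0.15) − (-0.40)(1.00) = 0.4300
  C_32 = −[(1.00)(-0.15) − (-0.40)(-0.35)] = 0.2900
  C_33 = (1.00)(1.00) − (-0.20)(-0.35) = 0.9300
det(I−A) = Σ_j (I−A)_1j·C_1j = (1.00)(0.6825) + (-0.20)(0.3300) + (-0.40)(0.6075) = 0.3735
adj(I−A) = Cᵀ =
  [ 0.6825   0.3300   0.4300]
  [ 0.3300   0.5700   0.2900]
  [ 0.6075   0.5400   0.9300]
(I − A)⁻¹ = adj(I−A) / det(I−A) ≈
  [   1.8273     0.8835     1.1513]
  [   0.8835     1.5261     0.7764]
  [   1.6265     1.4458     2.4900]
First solve x = (I − A)⁻¹ d = adj(I−A)·d / det(I−A); in particular x_3 = (0.6075·340 + 0.5400·240 + 0.9300·460) / 0.3735 = 763.95 / 0.3735 ≈ 2045.3815.
Intermediate flow from 3 to 3: z_33 = a_33 · x_3 = 0.25 × 763.95 / 0.3735 = 190.9875 / 0.3735 ≈ 511.35.

z_33 = 511.35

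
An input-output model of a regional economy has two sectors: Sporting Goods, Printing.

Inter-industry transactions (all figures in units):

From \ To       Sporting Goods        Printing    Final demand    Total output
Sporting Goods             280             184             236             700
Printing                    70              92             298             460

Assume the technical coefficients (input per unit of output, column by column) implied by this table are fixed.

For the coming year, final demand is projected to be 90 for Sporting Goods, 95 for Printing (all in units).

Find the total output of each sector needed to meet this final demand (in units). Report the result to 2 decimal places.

x_S = 250.00, x_P = 150.00

Technical coefficients a_ij = z_ij / X_j:
  a_SS = 280/700 = 0.40, a_PS = 70/700 = 0.10
  a_SP = 184/460 = 0.40, a_PP = 92/460 = 0.20
I − A =
  [   0.60    -0.40]
  [  -0.10     0.80]
det(I−A) = (0.60)(0.80) − (-0.40)(-0.10) = 0.4400
adj(I−A) = [[0.80, 0.40], [0.10, 0.60]]
(I − A)⁻¹ = adj(I−A) / det(I−A) ≈
  [   1.8182     0.9091]
  [   0.2273     1.3636]
x = (I − A)⁻¹ d = adj(I−A)·d / det(I−A), with det(I−A) = 0.4400:
  x_S = (0.80·90 + 0.40·95) / 0.4400 = 110.00 / 0.4400 = 250.00
  x_P = (0.10·90 + 0.60·95) / 0.4400 = 66.00 / 0.4400 = 150.00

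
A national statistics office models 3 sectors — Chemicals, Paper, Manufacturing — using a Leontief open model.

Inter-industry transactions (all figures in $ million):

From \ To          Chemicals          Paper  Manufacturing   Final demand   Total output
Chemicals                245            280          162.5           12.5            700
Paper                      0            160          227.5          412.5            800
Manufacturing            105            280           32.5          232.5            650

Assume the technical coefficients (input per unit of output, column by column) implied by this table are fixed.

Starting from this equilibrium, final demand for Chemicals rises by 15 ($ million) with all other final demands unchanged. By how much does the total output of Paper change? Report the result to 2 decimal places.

Δx_2 = 2.15

Technical coefficients a_ij = z_ij / X_j:
  a_11 = 245/700 = 0.35, a_21 = 0/700 = 0.00, a_31 = 105/700 = 0.15
  a_12 = 280/800 = 0.35, a_22 = 160/800 = 0.20, a_32 = 280/800 = 0.35
  a_13 = 162.5/650 = 0.25, a_23 = 227.5/650 = 0.35, a_33 = 32.5/650 = 0.05
I − A =
  [   0.65    -0.35    -0.25]
  [   0.00     0.80    -0.35]
  [  -0.15    -0.35     0.95]
Cofactors of I−A, C_ij = (−1)^(i+j)·(minor ij) (rows/columns in the sector order above):
  C_11 = (0.80)(0.95) − (-0.35)(-0.35) = 0.6375
  C_12 = −[(0.00)(0.95) − (-0.35)(-0.15)] = 0.0525
  C_13 = (0.00)(-0.35) − (0.80)(-0.15) = 0.1200
  C_21 = −[(-0.35)(0.95) − (-0.25)(-0.35)] = 0.4200
  C_22 = (0.65)(0.95) − (-0.25)(-0.15) = 0.5800
  C_23 = −[(0.65)(-0.35) − (-0.35)(-0.15)] = 0.2800
  C_31 = (-0.35)(-0.35) − (-0.25)(0.80) = 0.3225
  C_32 = −[(0.65)(-0.35) − (-0.25)(0.00)] = 0.2275
  C_33 = (0.65)(0.80) − (-0.35)(0.00) = 0.5200
det(I−A) = Σ_j (I−A)_1j·C_1j = (0.65)(0.6375) + (-0.35)(0.0525) + (-0.25)(0.1200) = 0.3660
adj(I−A) = Cᵀ =
  [ 0.6375   0.4200   0.3225]
  [ 0.0525   0.5800   0.2275]
  [ 0.1200   0.2800   0.5200]
(I − A)⁻¹ = adj(I−A) / det(I−A) ≈
  [   1.7418     1.1475     0.8811]
  [   0.1434     1.5847     0.6216]
  [   0.3279     0.7650     1.4208]
Δx = (I − A)⁻¹ Δd with Δd having +15 in the Chemicals component and 0 elsewhere.
So Δx_2 = L_21 · (+15), where L_21 = adj(I−A)_21 / det(I−A) = 0.0525 / 0.3660.
Δx_2 = 0.0525 × (+15) / 0.3660 = 0.7875 / 0.3660 ≈ 2.15.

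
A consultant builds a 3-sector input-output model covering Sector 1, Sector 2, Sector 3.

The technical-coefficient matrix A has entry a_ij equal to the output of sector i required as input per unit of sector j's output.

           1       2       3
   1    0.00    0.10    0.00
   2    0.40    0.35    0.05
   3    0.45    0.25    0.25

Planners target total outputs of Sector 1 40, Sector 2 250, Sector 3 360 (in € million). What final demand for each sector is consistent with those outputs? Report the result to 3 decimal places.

I − A =
  [   1.00    -0.10     0.00]
  [  -0.40     0.65    -0.05]
  [  -0.45    -0.25     0.75]
d = (I − A) x:
  d_1 = (+1.00)·40 + (-0.10)·250 + (+0.00)·360 = 15.000
  d_2 = (-0.40)·40 + (+0.65)·250 + (-0.05)·360 = 128.500
  d_3 = (-0.45)·40 + (-0.25)·250 + (+0.75)·360 = 189.500

d_1 = 15.000, d_2 = 128.500, d_3 = 189.500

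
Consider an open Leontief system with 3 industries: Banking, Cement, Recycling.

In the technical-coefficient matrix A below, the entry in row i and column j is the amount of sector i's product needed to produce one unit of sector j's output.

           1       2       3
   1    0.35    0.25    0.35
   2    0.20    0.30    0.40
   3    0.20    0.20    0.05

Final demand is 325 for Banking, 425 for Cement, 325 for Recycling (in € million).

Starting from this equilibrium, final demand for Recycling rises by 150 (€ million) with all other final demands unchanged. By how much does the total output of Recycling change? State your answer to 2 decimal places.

I − A =
  [   0.65    -0.25    -0.35]
  [  -0.20     0.70    -0.40]
  [  -0.20    -0.20     0.95]
Cofactors of I−A, C_ij = (−1)^(i+j)·(minor ij) (rows/columns in the sector order above):
  C_11 = (0.70)(0.95) − (-0.40)(-0.20) = 0.5850
  C_12 = −[(-0.20)(0.95) − (-0.40)(-0.20)] = 0.2700
  C_13 = (-0.20)(-0.20) − (0.70)(-0.20) = 0.1800
  C_21 = −[(-0.25)(0.95) − (-0.35)(-0.20)] = 0.3075
  C_22 = (0.65)(0.95) − (-0.35)(-0.20) = 0.5475
  C_23 = −[(0.65)(-0.20) − (-0.25)(-0.20)] = 0.1800
  C_31 = (-0.25)(-0.40) − (-0.35)(0.70) = 0.3450
  C_32 = −[(0.65)(-0.40) − (-0.35)(-0.20)] = 0.3300
  C_33 = (0.65)(0.70) − (-0.25)(-0.20) = 0.4050
det(I−A) = Σ_j (I−A)_1j·C_1j = (0.65)(0.5850) + (-0.25)(0.2700) + (-0.35)(0.1800) = 0.24975
adj(I−A) = Cᵀ =
  [ 0.5850   0.3075   0.3450]
  [ 0.2700   0.5475   0.3300]
  [ 0.1800   0.1800   0.4050]
(I − A)⁻¹ = adj(I−A) / det(I−A) ≈
  [   2.3423     1.2312     1.3814]
  [   1.0811     2.1922     1.3213]
  [   0.7207     0.7207     1.6216]
Δx = (I − A)⁻¹ Δd with Δd having +150 in the Recycling component and 0 elsewhere.
So Δx_3 = L_33 · (+150), where L_33 = adj(I−A)_33 / det(I−A) = 0.4050 / 0.24975.
Δx_3 = 0.4050 × (+150) / 0.24975 = 60.75 / 0.24975 ≈ 243.24.

Δx_3 = 243.24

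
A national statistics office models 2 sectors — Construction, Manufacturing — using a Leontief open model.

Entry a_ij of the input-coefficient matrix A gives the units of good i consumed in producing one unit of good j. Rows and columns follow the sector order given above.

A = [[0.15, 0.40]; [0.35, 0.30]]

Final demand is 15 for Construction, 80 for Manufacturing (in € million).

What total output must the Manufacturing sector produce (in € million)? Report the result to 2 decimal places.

x_M = 160.99

I − A =
  [   0.85    -0.40]
  [  -0.35     0.70]
det(I−A) = (0.85)(0.70) − (-0.40)(-0.35) = 0.4550
adj(I−A) = [[0.70, 0.40], [0.35, 0.85]]
(I − A)⁻¹ = adj(I−A) / det(I−A) ≈
  [   1.5385     0.8791]
  [   0.7692     1.8681]
x = (I − A)⁻¹ d = adj(I−A)·d / det(I−A), with det(I−A) = 0.4550:
  x_C = (0.70·15 + 0.40·80) / 0.4550 = 42.50 / 0.4550 ≈ 93.41
  x_M = (0.35·15 + 0.85·80) / 0.4550 = 73.25 / 0.4550 ≈ 160.99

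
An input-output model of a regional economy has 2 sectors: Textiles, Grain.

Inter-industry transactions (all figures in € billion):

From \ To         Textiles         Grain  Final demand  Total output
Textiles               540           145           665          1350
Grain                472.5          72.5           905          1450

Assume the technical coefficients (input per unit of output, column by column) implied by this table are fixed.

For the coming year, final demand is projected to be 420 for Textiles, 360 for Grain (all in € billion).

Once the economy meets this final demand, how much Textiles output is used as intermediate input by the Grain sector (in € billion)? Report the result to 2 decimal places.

Technical coefficients a_ij = z_ij / X_j:
  a_TT = 540/1350 = 0.40, a_GT = 472.5/1350 = 0.35
  a_TG = 145/1450 = 0.10, a_GG = 72.5/1450 = 0.05
I − A =
  [   0.60    -0.10]
  [  -0.35     0.95]
det(I−A) = (0.60)(0.95) − (-0.10)(-0.35) = 0.5350
adj(I−A) = [[0.95, 0.10], [0.35, 0.60]]
(I − A)⁻¹ = adj(I−A) / det(I−A) ≈
  [   1.7757     0.1869]
  [   0.6542     1.1215]
First solve x = (I − A)⁻¹ d = adj(I−A)·d / det(I−A); in particular x_G = (0.35·420 + 0.60·360) / 0.5350 = 363.00 / 0.5350 ≈ 678.5047.
Intermediate flow from T to G: z_TG = a_TG · x_G = 0.10 × 363.00 / 0.5350 = 36.30 / 0.5350 ≈ 67.85.

z_TG = 67.85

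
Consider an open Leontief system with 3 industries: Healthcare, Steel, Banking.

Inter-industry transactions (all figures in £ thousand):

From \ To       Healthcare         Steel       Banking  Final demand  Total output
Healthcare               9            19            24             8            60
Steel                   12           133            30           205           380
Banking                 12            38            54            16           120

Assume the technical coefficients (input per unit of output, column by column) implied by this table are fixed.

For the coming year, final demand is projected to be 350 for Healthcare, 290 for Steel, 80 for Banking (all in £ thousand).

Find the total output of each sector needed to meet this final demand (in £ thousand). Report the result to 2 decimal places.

Technical coefficients a_ij = z_ij / X_j:
  a_11 = 9/60 = 0.15, a_21 = 12/60 = 0.20, a_31 = 12/60 = 0.20
  a_12 = 19/380 = 0.05, a_22 = 133/380 = 0.35, a_32 = 38/380 = 0.10
  a_13 = 24/120 = 0.20, a_23 = 30/120 = 0.25, a_33 = 54/120 = 0.45
I − A =
  [   0.85    -0.05    -0.20]
  [  -0.20     0.65    -0.25]
  [  -0.20    -0.10     0.55]
Cofactors of I−A, C_ij = (−1)^(i+j)·(minor ij) (rows/columns in the sector order above):
  C_11 = (0.65)(0.55) − (-0.25)(-0.10) = 0.3325
  C_12 = −[(-0.20)(0.55) − (-0.25)(-0.20)] = 0.1600
  C_13 = (-0.20)(-0.10) − (0.65)(-0.20) = 0.1500
  C_21 = −[(-0.05)(0.55) − (-0.20)(-0.10)] = 0.0475
  C_22 = (0.85)(0.55) − (-0.20)(-0.20) = 0.4275
  C_23 = −[(0.85)(-0.10) − (-0.05)(-0.20)] = 0.0950
  C_31 = (-0.05)(-0.25) − (-0.20)(0.65) = 0.1425
  C_32 = −[(0.85)(-0.25) − (-0.20)(-0.20)] = 0.2525
  C_33 = (0.85)(0.65) − (-0.05)(-0.20) = 0.5425
det(I−A) = Σ_j (I−A)_1j·C_1j = (0.85)(0.3325) + (-0.05)(0.1600) + (-0.20)(0.1500) = 0.244625
adj(I−A) = Cᵀ =
  [ 0.3325   0.0475   0.1425]
  [ 0.1600   0.4275   0.2525]
  [ 0.1500   0.0950   0.5425]
(I − A)⁻¹ = adj(I−A) / det(I−A) ≈
  [   1.3592     0.1942     0.5825]
  [   0.6541     1.7476     1.0322]
  [   0.6132     0.3883     2.2177]
x = (I − A)⁻¹ d = adj(I−A)·d / det(I−A), with det(I−A) = 0.244625:
  x_1 = (0.3325·350 + 0.0475·290 + 0.1425·80) / 0.244625 = 141.55 / 0.244625 ≈ 578.64
  x_2 = (0.1600·350 + 0.4275·290 + 0.2525·80) / 0.244625 = 200.175 / 0.244625 ≈ 818.29
  x_3 = (0.1500·350 + 0.0950·290 + 0.5425·80) / 0.244625 = 123.45 / 0.244625 ≈ 504.65

x_1 = 578.64, x_2 = 818.29, x_3 = 504.65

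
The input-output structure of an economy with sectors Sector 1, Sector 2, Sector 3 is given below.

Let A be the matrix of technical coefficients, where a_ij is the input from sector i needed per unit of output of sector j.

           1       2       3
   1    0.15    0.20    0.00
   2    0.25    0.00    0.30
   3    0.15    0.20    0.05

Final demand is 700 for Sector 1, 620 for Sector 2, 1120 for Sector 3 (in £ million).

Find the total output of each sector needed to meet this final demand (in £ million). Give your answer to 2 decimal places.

x_1 = 1154.29, x_2 = 1405.71, x_3 = 1657.14

I − A =
  [   0.85    -0.20     0.00]
  [  -0.25     1.00    -0.30]
  [  -0.15    -0.20     0.95]
Cofactors of I−A, C_ij = (−1)^(i+j)·(minor ij) (rows/columns in the sector order above):
  C_11 = (1.00)(0.95) − (-0.30)(-0.20) = 0.8900
  C_12 = −[(-0.25)(0.95) − (-0.30)(-0.15)] = 0.2825
  C_13 = (-0.25)(-0.20) − (1.00)(-0.15) = 0.2000
  C_21 = −[(-0.20)(0.95) − (0.00)(-0.20)] = 0.1900
  C_22 = (0.85)(0.95) − (0.00)(-0.15) = 0.8075
  C_23 = −[(0.85)(-0.20) − (-0.20)(-0.15)] = 0.2000
  C_31 = (-0.20)(-0.30) − (0.00)(1.00) = 0.0600
  C_32 = −[(0.85)(-0.30) − (0.00)(-0.25)] = 0.2550
  C_33 = (0.85)(1.00) − (-0.20)(-0.25) = 0.8000
det(I−A) = Σ_j (I−A)_1j·C_1j = (0.85)(0.8900) + (-0.20)(0.2825) + (0.00)(0.2000) = 0.7000
adj(I−A) = Cᵀ =
  [ 0.8900   0.1900   0.0600]
  [ 0.2825   0.8075   0.2550]
  [ 0.2000   0.2000   0.8000]
(I − A)⁻¹ = adj(I−A) / det(I−A) ≈
  [   1.2714     0.2714     0.0857]
  [   0.4036     1.1536     0.3643]
  [   0.2857     0.2857     1.1429]
x = (I − A)⁻¹ d = adj(I−A)·d / det(I−A), with det(I−A) = 0.7000:
  x_1 = (0.8900·700 + 0.1900·620 + 0.0600·1120) / 0.7000 = 808.00 / 0.7000 ≈ 1154.29
  x_2 = (0.2825·700 + 0.8075·620 + 0.2550·1120) / 0.7000 = 984.00 / 0.7000 ≈ 1405.71
  x_3 = (0.2000·700 + 0.2000·620 + 0.8000·1120) / 0.7000 = 1160.00 / 0.7000 ≈ 1657.14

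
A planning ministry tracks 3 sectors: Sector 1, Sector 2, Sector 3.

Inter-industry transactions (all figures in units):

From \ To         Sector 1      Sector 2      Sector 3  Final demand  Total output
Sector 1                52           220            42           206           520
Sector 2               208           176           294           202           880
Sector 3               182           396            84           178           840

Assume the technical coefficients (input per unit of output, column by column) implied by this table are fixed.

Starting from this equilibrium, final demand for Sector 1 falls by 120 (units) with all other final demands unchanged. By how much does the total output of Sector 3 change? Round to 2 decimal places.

Δx_3 = -152.22

Technical coefficients a_ij = z_ij / X_j:
  a_11 = 52/520 = 0.10, a_21 = 208/520 = 0.40, a_31 = 182/520 = 0.35
  a_12 = 220/880 = 0.25, a_22 = 176/880 = 0.20, a_32 = 396/880 = 0.45
  a_13 = 42/840 = 0.05, a_23 = 294/840 = 0.35, a_33 = 84/840 = 0.10
I − A =
  [   0.90    -0.25    -0.05]
  [  -0.40     0.80    -0.35]
  [  -0.35    -0.45     0.90]
Cofactors of I−A, C_ij = (−1)^(i+j)·(minor ij) (rows/columns in the sector order above):
  C_11 = (0.80)(0.90) − (-0.35)(-0.45) = 0.5625
  C_12 = −[(-0.40)(0.90) − (-0.35)(-0.35)] = 0.4825
  C_13 = (-0.40)(-0.45) − (0.80)(-0.35) = 0.4600
  C_21 = −[(-0.25)(0.90) − (-0.05)(-0.45)] = 0.2475
  C_22 = (0.90)(0.90) − (-0.05)(-0.35) = 0.7925
  C_23 = −[(0.90)(-0.45) − (-0.25)(-0.35)] = 0.4925
  C_31 = (-0.25)(-0.35) − (-0.05)(0.80) = 0.1275
  C_32 = −[(0.90)(-0.35) − (-0.05)(-0.40)] = 0.3350
  C_33 = (0.90)(0.80) − (-0.25)(-0.40) = 0.6200
det(I−A) = Σ_j (I−A)_1j·C_1j = (0.90)(0.5625) + (-0.25)(0.4825) + (-0.05)(0.4600) = 0.362625
adj(I−A) = Cᵀ =
  [ 0.5625   0.2475   0.1275]
  [ 0.4825   0.7925   0.3350]
  [ 0.4600   0.4925   0.6200]
(I − A)⁻¹ = adj(I−A) / det(I−A) ≈
  [   1.5512     0.6825     0.3516]
  [   1.3306     2.1855     0.9238]
  [   1.2685     1.3582     1.7098]
Δx = (I − A)⁻¹ Δd with Δd having -120 in the Sector 1 component and 0 elsewhere.
So Δx_3 = L_31 · (-120), where L_31 = adj(I−A)_31 / det(I−A) = 0.4600 / 0.362625.
Δx_3 = 0.4600 × (-120) / 0.362625 = -55.20 / 0.362625 ≈ -152.22.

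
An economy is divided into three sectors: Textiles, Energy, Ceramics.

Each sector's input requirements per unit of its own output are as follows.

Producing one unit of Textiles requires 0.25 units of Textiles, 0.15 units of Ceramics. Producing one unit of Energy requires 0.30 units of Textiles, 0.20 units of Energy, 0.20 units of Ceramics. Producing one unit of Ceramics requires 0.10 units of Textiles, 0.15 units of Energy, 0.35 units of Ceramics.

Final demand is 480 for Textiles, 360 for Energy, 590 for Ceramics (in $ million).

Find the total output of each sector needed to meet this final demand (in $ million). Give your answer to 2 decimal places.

I − A =
  [   0.75    -0.30    -0.10]
  [   0.00     0.80    -0.15]
  [  -0.15    -0.20     0.65]
Cofactors of I−A, C_ij = (−1)^(i+j)·(minor ij) (rows/columns in the sector order above):
  C_11 = (0.80)(0.65) − (-0.15)(-0.20) = 0.4900
  C_12 = −[(0.00)(0.65) − (-0.15)(-0.15)] = 0.0225
  C_13 = (0.00)(-0.20) − (0.80)(-0.15) = 0.1200
  C_21 = −[(-0.30)(0.65) − (-0.10)(-0.20)] = 0.2150
  C_22 = (0.75)(0.65) − (-0.10)(-0.15) = 0.4725
  C_23 = −[(0.75)(-0.20) − (-0.30)(-0.15)] = 0.1950
  C_31 = (-0.30)(-0.15) − (-0.10)(0.80) = 0.1250
  C_32 = −[(0.75)(-0.15) − (-0.10)(0.00)] = 0.1125
  C_33 = (0.75)(0.80) − (-0.30)(0.00) = 0.6000
det(I−A) = Σ_j (I−A)_1j·C_1j = (0.75)(0.4900) + (-0.30)(0.0225) + (-0.10)(0.1200) = 0.34875
adj(I−A) = Cᵀ =
  [ 0.4900   0.2150   0.1250]
  [ 0.0225   0.4725   0.1125]
  [ 0.1200   0.1950   0.6000]
(I − A)⁻¹ = adj(I−A) / det(I−A) ≈
  [   1.4050     0.6165     0.3584]
  [   0.0645     1.3548     0.3226]
  [   0.3441     0.5591     1.7204]
x = (I − A)⁻¹ d = adj(I−A)·d / det(I−A), with det(I−A) = 0.34875:
  x_1 = (0.4900·480 + 0.2150·360 + 0.1250·590) / 0.34875 = 386.35 / 0.34875 ≈ 1107.81
  x_2 = (0.0225·480 + 0.4725·360 + 0.1125·590) / 0.34875 = 247.275 / 0.34875 ≈ 709.03
  x_3 = (0.1200·480 + 0.1950·360 + 0.6000·590) / 0.34875 = 481.80 / 0.34875 ≈ 1381.51

x_1 = 1107.81, x_2 = 709.03, x_3 = 1381.51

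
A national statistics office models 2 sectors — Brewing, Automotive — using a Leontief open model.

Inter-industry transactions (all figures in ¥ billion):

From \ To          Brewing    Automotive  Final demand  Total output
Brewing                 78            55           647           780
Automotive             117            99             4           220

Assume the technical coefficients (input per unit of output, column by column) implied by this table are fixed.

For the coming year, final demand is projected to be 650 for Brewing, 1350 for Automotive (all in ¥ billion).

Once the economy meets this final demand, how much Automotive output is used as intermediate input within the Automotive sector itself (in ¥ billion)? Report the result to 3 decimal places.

z_22 = 1290.984

Technical coefficients a_ij = z_ij / X_j:
  a_11 = 78/780 = 0.10, a_21 = 117/780 = 0.15
  a_12 = 55/220 = 0.25, a_22 = 99/220 = 0.45
I − A =
  [   0.90    -0.25]
  [  -0.15     0.55]
det(I−A) = (0.90)(0.55) − (-0.25)(-0.15) = 0.4575
adj(I−A) = [[0.55, 0.25], [0.15, 0.90]]
(I − A)⁻¹ = adj(I−A) / det(I−A) ≈
  [   1.2022     0.5464]
  [   0.3279     1.9672]
First solve x = (I − A)⁻¹ d = adj(I−A)·d / det(I−A); in particular x_2 = (0.15·650 + 0.90·1350) / 0.4575 = 1312.50 / 0.4575 ≈ 2868.85246.
Intermediate flow from 2 to 2: z_22 = a_22 · x_2 = 0.45 × 1312.50 / 0.4575 = 590.625 / 0.4575 ≈ 1290.984.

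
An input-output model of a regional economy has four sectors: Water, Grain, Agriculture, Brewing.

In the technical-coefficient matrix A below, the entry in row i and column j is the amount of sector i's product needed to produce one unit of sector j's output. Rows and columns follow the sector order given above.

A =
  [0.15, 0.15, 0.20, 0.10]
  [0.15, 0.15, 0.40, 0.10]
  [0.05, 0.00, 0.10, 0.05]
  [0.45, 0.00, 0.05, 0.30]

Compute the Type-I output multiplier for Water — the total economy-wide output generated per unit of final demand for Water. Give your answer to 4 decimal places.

m_1 = 2.8201

I − A =
  [   0.85    -0.15    -0.20    -0.10]
  [  -0.15     0.85    -0.40    -0.10]
  [  -0.05     0.00     0.90    -0.05]
  [  -0.45     0.00    -0.05     0.70]
Compute the cofactors C_ij = (−1)^(i+j)·(3×3 minor ij) of I−A; the adjugate is their transpose:
adj(I−A) = Cᵀ =
  [ 0.533375   0.094125   0.166000   0.101500]
  [ 0.157875   0.481125   0.255000   0.109500]
  [ 0.048875   0.008625   0.445000   0.040000]
  [ 0.346375   0.061125   0.138500   0.618500]
det(I−A) = Σ_j (I−A)_1j·C_1j = (0.85)(0.533375) + (-0.15)(0.157875) + (-0.20)(0.048875) + (-0.10)(0.346375) = 0.385275
(I − A)⁻¹ = adj(I−A) / det(I−A) ≈
  [   1.38440     0.24431     0.43086     0.26345]
  [   0.40977     1.24878     0.66186     0.28421]
  [   0.12686     0.02239     1.15502     0.10382]
  [   0.89903     0.15865     0.35948     1.60535]
The output multiplier for sector j is the column-j sum of the Leontief inverse (I − A)⁻¹ = adj(I−A) / det(I−A).
Column 1 of adj(I−A): (0.533375, 0.157875, 0.048875, 0.346375); det(I−A) = 0.385275.
m_1 = (0.533375 + 0.157875 + 0.048875 + 0.346375) / 0.385275 = 1.0865 / 0.385275 ≈ 2.8201.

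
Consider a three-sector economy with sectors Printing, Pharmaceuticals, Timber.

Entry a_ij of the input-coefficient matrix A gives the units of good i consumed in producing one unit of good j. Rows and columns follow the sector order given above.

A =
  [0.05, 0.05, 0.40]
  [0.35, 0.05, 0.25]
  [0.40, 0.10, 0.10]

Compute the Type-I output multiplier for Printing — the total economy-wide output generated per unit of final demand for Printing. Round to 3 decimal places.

I − A =
  [   0.95    -0.05    -0.40]
  [  -0.35     0.95    -0.25]
  [  -0.40    -0.10     0.90]
Cofactors of I−A, C_ij = (−1)^(i+j)·(minor ij) (rows/columns in the sector order above):
  C_11 = (0.95)(0.90) − (-0.25)(-0.10) = 0.8300
  C_12 = −[(-0.35)(0.90) − (-0.25)(-0.40)] = 0.4150
  C_13 = (-0.35)(-0.10) − (0.95)(-0.40) = 0.4150
  C_21 = −[(-0.05)(0.90) − (-0.40)(-0.10)] = 0.0850
  C_22 = (0.95)(0.90) − (-0.40)(-0.40) = 0.6950
  C_23 = −[(0.95)(-0.10) − (-0.05)(-0.40)] = 0.1150
  C_31 = (-0.05)(-0.25) − (-0.40)(0.95) = 0.3925
  C_32 = −[(0.95)(-0.25) − (-0.40)(-0.35)] = 0.3775
  C_33 = (0.95)(0.95) − (-0.05)(-0.35) = 0.8850
det(I−A) = Σ_j (I−A)_1j·C_1j = (0.95)(0.8300) + (-0.05)(0.4150) + (-0.40)(0.4150) = 0.60175
adj(I−A) = Cᵀ =
  [ 0.8300   0.0850   0.3925]
  [ 0.4150   0.6950   0.3775]
  [ 0.4150   0.1150   0.8850]
(I − A)⁻¹ = adj(I−A) / det(I−A) ≈
  [   1.3793     0.1413     0.6523]
  [   0.6897     1.1550     0.6273]
  [   0.6897     0.1911     1.4707]
The output multiplier for sector j is the column-j sum of the Leontief inverse (I − A)⁻¹ = adj(I−A) / det(I−A).
Column 1 of adj(I−A): (0.8300, 0.4150, 0.4150); det(I−A) = 0.60175.
m_1 = (0.8300 + 0.4150 + 0.4150) / 0.60175 = 1.66 / 0.60175 ≈ 2.759.

m_1 = 2.759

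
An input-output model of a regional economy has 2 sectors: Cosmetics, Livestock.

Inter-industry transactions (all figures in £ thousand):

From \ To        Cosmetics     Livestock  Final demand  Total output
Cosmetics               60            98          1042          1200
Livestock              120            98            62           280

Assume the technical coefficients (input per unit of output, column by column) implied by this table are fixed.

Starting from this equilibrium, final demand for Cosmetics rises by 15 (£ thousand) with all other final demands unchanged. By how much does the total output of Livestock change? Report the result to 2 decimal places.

Technical coefficients a_ij = z_ij / X_j:
  a_11 = 60/1200 = 0.05, a_21 = 120/1200 = 0.10
  a_12 = 98/280 = 0.35, a_22 = 98/280 = 0.35
I − A =
  [   0.95    -0.35]
  [  -0.10     0.65]
det(I−A) = (0.95)(0.65) − (-0.35)(-0.10) = 0.5825
adj(I−A) = [[0.65, 0.35], [0.10, 0.95]]
(I − A)⁻¹ = adj(I−A) / det(I−A) ≈
  [   1.1159     0.6009]
  [   0.1717     1.6309]
Δx = (I − A)⁻¹ Δd with Δd having +15 in the Cosmetics component and 0 elsewhere.
So Δx_2 = L_21 · (+15), where L_21 = adj(I−A)_21 / det(I−A) = 0.10 / 0.5825.
Δx_2 = 0.10 × (+15) / 0.5825 = 1.50 / 0.5825 ≈ 2.58.

Δx_2 = 2.58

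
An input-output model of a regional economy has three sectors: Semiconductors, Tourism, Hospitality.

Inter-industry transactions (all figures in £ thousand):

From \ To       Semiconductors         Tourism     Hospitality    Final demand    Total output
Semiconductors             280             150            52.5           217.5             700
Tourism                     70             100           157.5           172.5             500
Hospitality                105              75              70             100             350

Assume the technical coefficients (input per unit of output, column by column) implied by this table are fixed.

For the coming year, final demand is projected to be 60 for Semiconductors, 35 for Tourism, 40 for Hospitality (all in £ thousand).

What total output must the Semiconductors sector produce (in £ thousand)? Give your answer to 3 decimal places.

Technical coefficients a_ij = z_ij / X_j:
  a_11 = 280/700 = 0.40, a_21 = 70/700 = 0.10, a_31 = 105/700 = 0.15
  a_12 = 150/500 = 0.30, a_22 = 100/500 = 0.20, a_32 = 75/500 = 0.15
  a_13 = 52.5/350 = 0.15, a_23 = 157.5/350 = 0.45, a_33 = 70/350 = 0.20
I − A =
  [   0.60    -0.30    -0.15]
  [  -0.10     0.80    -0.45]
  [  -0.15    -0.15     0.80]
Cofactors of I−A, C_ij = (−1)^(i+j)·(minor ij) (rows/columns in the sector order above):
  C_11 = (0.80)(0.80) − (-0.45)(-0.15) = 0.5725
  C_12 = −[(-0.10)(0.80) − (-0.45)(-0.15)] = 0.1475
  C_13 = (-0.10)(-0.15) − (0.80)(-0.15) = 0.1350
  C_21 = −[(-0.30)(0.80) − (-0.15)(-0.15)] = 0.2625
  C_22 = (0.60)(0.80) − (-0.15)(-0.15) = 0.4575
  C_23 = −[(0.60)(-0.15) − (-0.30)(-0.15)] = 0.1350
  C_31 = (-0.30)(-0.45) − (-0.15)(0.80) = 0.2550
  C_32 = −[(0.60)(-0.45) − (-0.15)(-0.10)] = 0.2850
  C_33 = (0.60)(0.80) − (-0.30)(-0.10) = 0.4500
det(I−A) = Σ_j (I−A)_1j·C_1j = (0.60)(0.5725) + (-0.30)(0.1475) + (-0.15)(0.1350) = 0.2790
adj(I−A) = Cᵀ =
  [ 0.5725   0.2625   0.2550]
  [ 0.1475   0.4575   0.2850]
  [ 0.1350   0.1350   0.4500]
(I − A)⁻¹ = adj(I−A) / det(I−A) ≈
  [   2.0520     0.9409     0.9140]
  [   0.5287     1.6398     1.0215]
  [   0.4839     0.4839     1.6129]
x = (I − A)⁻¹ d = adj(I−A)·d / det(I−A), with det(I−A) = 0.2790:
  x_1 = (0.5725·60 + 0.2625·35 + 0.2550·40) / 0.2790 = 53.7375 / 0.2790 ≈ 192.608
  x_2 = (0.1475·60 + 0.4575·35 + 0.2850·40) / 0.2790 = 36.2625 / 0.2790 ≈ 129.973
  x_3 = (0.1350·60 + 0.1350·35 + 0.4500·40) / 0.2790 = 30.825 / 0.2790 ≈ 110.484

x_1 = 192.608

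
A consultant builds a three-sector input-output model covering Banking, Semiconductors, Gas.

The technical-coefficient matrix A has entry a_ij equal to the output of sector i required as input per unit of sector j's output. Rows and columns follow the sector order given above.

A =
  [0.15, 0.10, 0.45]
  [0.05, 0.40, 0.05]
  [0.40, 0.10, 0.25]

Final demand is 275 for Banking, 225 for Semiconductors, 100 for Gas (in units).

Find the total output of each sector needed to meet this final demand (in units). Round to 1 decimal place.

I − A =
  [   0.85    -0.10    -0.45]
  [  -0.05     0.60    -0.05]
  [  -0.40    -0.10     0.75]
Cofactors of I−A, C_ij = (−1)^(i+j)·(minor ij) (rows/columns in the sector order above):
  C_11 = (0.60)(0.75) − (-0.05)(-0.10) = 0.4450
  C_12 = −[(-0.05)(0.75) − (-0.05)(-0.40)] = 0.0575
  C_13 = (-0.05)(-0.10) − (0.60)(-0.40) = 0.2450
  C_21 = −[(-0.10)(0.75) − (-0.45)(-0.10)] = 0.1200
  C_22 = (0.85)(0.75) − (-0.45)(-0.40) = 0.4575
  C_23 = −[(0.85)(-0.10) − (-0.10)(-0.40)] = 0.1250
  C_31 = (-0.10)(-0.05) − (-0.45)(0.60) = 0.2750
  C_32 = −[(0.85)(-0.05) − (-0.45)(-0.05)] = 0.0650
  C_33 = (0.85)(0.60) − (-0.10)(-0.05) = 0.5050
det(I−A) = Σ_j (I−A)_1j·C_1j = (0.85)(0.4450) + (-0.10)(0.0575) + (-0.45)(0.2450) = 0.26225
adj(I−A) = Cᵀ =
  [ 0.4450   0.1200   0.2750]
  [ 0.0575   0.4575   0.0650]
  [ 0.2450   0.1250   0.5050]
(I − A)⁻¹ = adj(I−A) / det(I−A) ≈
  [   1.6969     0.4576     1.0486]
  [   0.2193     1.7445     0.2479]
  [   0.9342     0.4766     1.9256]
x = (I − A)⁻¹ d = adj(I−A)·d / det(I−A), with det(I−A) = 0.26225:
  x_B = (0.4450·275 + 0.1200·225 + 0.2750·100) / 0.26225 = 176.875 / 0.26225 ≈ 674.5
  x_S = (0.0575·275 + 0.4575·225 + 0.0650·100) / 0.26225 = 125.25 / 0.26225 ≈ 477.6
  x_G = (0.2450·275 + 0.1250·225 + 0.5050·100) / 0.26225 = 146.00 / 0.26225 ≈ 556.7

x_B = 674.5, x_S = 477.6, x_G = 556.7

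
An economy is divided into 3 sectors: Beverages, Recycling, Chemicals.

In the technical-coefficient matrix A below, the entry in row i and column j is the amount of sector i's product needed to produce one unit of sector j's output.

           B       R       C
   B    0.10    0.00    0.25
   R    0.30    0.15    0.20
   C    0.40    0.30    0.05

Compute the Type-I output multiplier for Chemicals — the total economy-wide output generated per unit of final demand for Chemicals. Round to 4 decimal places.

m_C = 2.1805

I − A =
  [   0.90     0.00    -0.25]
  [  -0.30     0.85    -0.20]
  [  -0.40    -0.30     0.95]
Cofactors of I−A, C_ij = (−1)^(i+j)·(minor ij) (rows/columns in the sector order above):
  C_11 = (0.85)(0.95) − (-0.20)(-0.30) = 0.7475
  C_12 = −[(-0.30)(0.95) − (-0.20)(-0.40)] = 0.3650
  C_13 = (-0.30)(-0.30) − (0.85)(-0.40) = 0.4300
  C_21 = −[(0.00)(0.95) − (-0.25)(-0.30)] = 0.0750
  C_22 = (0.90)(0.95) − (-0.25)(-0.40) = 0.7550
  C_23 = −[(0.90)(-0.30) − (0.00)(-0.40)] = 0.2700
  C_31 = (0.00)(-0.20) − (-0.25)(0.85) = 0.2125
  C_32 = −[(0.90)(-0.20) − (-0.25)(-0.30)] = 0.2550
  C_33 = (0.90)(0.85) − (0.00)(-0.30) = 0.7650
det(I−A) = Σ_j (I−A)_1j·C_1j = (0.90)(0.7475) + (0.00)(0.3650) + (-0.25)(0.4300) = 0.56525
adj(I−A) = Cᵀ =
  [ 0.7475   0.0750   0.2125]
  [ 0.3650   0.7550   0.2550]
  [ 0.4300   0.2700   0.7650]
(I − A)⁻¹ = adj(I−A) / det(I−A) ≈
  [   1.32242     0.13268     0.37594]
  [   0.64573     1.33569     0.45113]
  [   0.76073     0.47766     1.35338]
The output multiplier for sector j is the column-j sum of the Leontief inverse (I − A)⁻¹ = adj(I−A) / det(I−A).
Column C of adj(I−A): (0.2125, 0.2550, 0.7650); det(I−A) = 0.56525.
m_C = (0.2125 + 0.2550 + 0.7650) / 0.56525 = 1.2325 / 0.56525 ≈ 2.1805.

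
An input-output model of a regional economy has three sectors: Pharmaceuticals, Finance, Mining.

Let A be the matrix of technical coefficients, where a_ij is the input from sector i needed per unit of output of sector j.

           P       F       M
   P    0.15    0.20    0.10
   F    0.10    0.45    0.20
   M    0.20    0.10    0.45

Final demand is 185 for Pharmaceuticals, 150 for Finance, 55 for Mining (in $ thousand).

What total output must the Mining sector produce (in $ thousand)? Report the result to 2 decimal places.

x_M = 313.51

I − A =
  [   0.85    -0.20    -0.10]
  [  -0.10     0.55    -0.20]
  [  -0.20    -0.10     0.55]
Cofactors of I−A, C_ij = (−1)^(i+j)·(minor ij) (rows/columns in the sector order above):
  C_11 = (0.55)(0.55) − (-0.20)(-0.10) = 0.2825
  C_12 = −[(-0.10)(0.55) − (-0.20)(-0.20)] = 0.0950
  C_13 = (-0.10)(-0.10) − (0.55)(-0.20) = 0.1200
  C_21 = −[(-0.20)(0.55) − (-0.10)(-0.10)] = 0.1200
  C_22 = (0.85)(0.55) − (-0.10)(-0.20) = 0.4475
  C_23 = −[(0.85)(-0.10) − (-0.20)(-0.20)] = 0.1250
  C_31 = (-0.20)(-0.20) − (-0.10)(0.55) = 0.0950
  C_32 = −[(0.85)(-0.20) − (-0.10)(-0.10)] = 0.1800
  C_33 = (0.85)(0.55) − (-0.20)(-0.10) = 0.4475
det(I−A) = Σ_j (I−A)_1j·C_1j = (0.85)(0.2825) + (-0.20)(0.0950) + (-0.10)(0.1200) = 0.209125
adj(I−A) = Cᵀ =
  [ 0.2825   0.1200   0.0950]
  [ 0.0950   0.4475   0.1800]
  [ 0.1200   0.1250   0.4475]
(I − A)⁻¹ = adj(I−A) / det(I−A) ≈
  [   1.3509     0.5738     0.4543]
  [   0.4543     2.1399     0.8607]
  [   0.5738     0.5977     2.1399]
x = (I − A)⁻¹ d = adj(I−A)·d / det(I−A), with det(I−A) = 0.209125:
  x_P = (0.2825·185 + 0.1200·150 + 0.0950·55) / 0.209125 = 75.4875 / 0.209125 ≈ 360.97
  x_F = (0.0950·185 + 0.4475·150 + 0.1800·55) / 0.209125 = 94.60 / 0.209125 ≈ 452.36
  x_M = (0.1200·185 + 0.1250·150 + 0.4475·55) / 0.209125 = 65.5625 / 0.209125 ≈ 313.51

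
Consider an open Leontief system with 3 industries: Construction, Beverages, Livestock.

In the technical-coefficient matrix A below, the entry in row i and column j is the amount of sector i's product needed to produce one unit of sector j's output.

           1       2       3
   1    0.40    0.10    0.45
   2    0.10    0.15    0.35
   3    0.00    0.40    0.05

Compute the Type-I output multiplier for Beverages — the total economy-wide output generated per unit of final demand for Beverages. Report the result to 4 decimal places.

I − A =
  [   0.60    -0.10    -0.45]
  [  -0.10     0.85    -0.35]
  [   0.00    -0.40     0.95]
Cofactors of I−A, C_ij = (−1)^(i+j)·(minor ij) (rows/columns in the sector order above):
  C_11 = (0.85)(0.95) − (-0.35)(-0.40) = 0.6675
  C_12 = −[(-0.10)(0.95) − (-0.35)(0.00)] = 0.0950
  C_13 = (-0.10)(-0.40) − (0.85)(0.00) = 0.0400
  C_21 = −[(-0.10)(0.95) − (-0.45)(-0.40)] = 0.2750
  C_22 = (0.60)(0.95) − (-0.45)(0.00) = 0.5700
  C_23 = −[(0.60)(-0.40) − (-0.10)(0.00)] = 0.2400
  C_31 = (-0.10)(-0.35) − (-0.45)(0.85) = 0.4175
  C_32 = −[(0.60)(-0.35) − (-0.45)(-0.10)] = 0.2550
  C_33 = (0.60)(0.85) − (-0.10)(-0.10) = 0.5000
det(I−A) = Σ_j (I−A)_1j·C_1j = (0.60)(0.6675) + (-0.10)(0.0950) + (-0.45)(0.0400) = 0.3730
adj(I−A) = Cᵀ =
  [ 0.6675   0.2750   0.4175]
  [ 0.0950   0.5700   0.2550]
  [ 0.0400   0.2400   0.5000]
(I − A)⁻¹ = adj(I−A) / det(I−A) ≈
  [   1.78954     0.73727     1.11930]
  [   0.25469     1.52815     0.68365]
  [   0.10724     0.64343     1.34048]
The output multiplier for sector j is the column-j sum of the Leontief inverse (I − A)⁻¹ = adj(I−A) / det(I−A).
Column 2 of adj(I−A): (0.2750, 0.5700, 0.2400); det(I−A) = 0.3730.
m_2 = (0.2750 + 0.5700 + 0.2400) / 0.3730 = 1.085 / 0.3730 ≈ 2.9088.

m_2 = 2.9088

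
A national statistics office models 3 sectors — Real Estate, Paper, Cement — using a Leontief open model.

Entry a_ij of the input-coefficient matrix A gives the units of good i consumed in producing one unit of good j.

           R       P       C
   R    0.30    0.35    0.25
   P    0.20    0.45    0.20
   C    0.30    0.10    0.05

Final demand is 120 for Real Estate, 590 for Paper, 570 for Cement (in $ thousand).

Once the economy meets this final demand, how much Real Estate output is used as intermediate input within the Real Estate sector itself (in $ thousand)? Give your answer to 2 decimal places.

I − A =
  [   0.70    -0.35    -0.25]
  [  -0.20     0.55    -0.20]
  [  -0.30    -0.10     0.95]
Cofactors of I−A, C_ij = (−1)^(i+j)·(minor ij) (rows/columns in the sector order above):
  C_11 = (0.55)(0.95) − (-0.20)(-0.10) = 0.5025
  C_12 = −[(-0.20)(0.95) − (-0.20)(-0.30)] = 0.2500
  C_13 = (-0.20)(-0.10) − (0.55)(-0.30) = 0.1850
  C_21 = −[(-0.35)(0.95) − (-0.25)(-0.10)] = 0.3575
  C_22 = (0.70)(0.95) − (-0.25)(-0.30) = 0.5900
  C_23 = −[(0.70)(-0.10) − (-0.35)(-0.30)] = 0.1750
  C_31 = (-0.35)(-0.20) − (-0.25)(0.55) = 0.2075
  C_32 = −[(0.70)(-0.20) − (-0.25)(-0.20)] = 0.1900
  C_33 = (0.70)(0.55) − (-0.35)(-0.20) = 0.3150
det(I−A) = Σ_j (I−A)_1j·C_1j = (0.70)(0.5025) + (-0.35)(0.2500) + (-0.25)(0.1850) = 0.2180
adj(I−A) = Cᵀ =
  [ 0.5025   0.3575   0.2075]
  [ 0.2500   0.5900   0.1900]
  [ 0.1850   0.1750   0.3150]
(I − A)⁻¹ = adj(I−A) / det(I−A) ≈
  [   2.3050     1.6399     0.9518]
  [   1.1468     2.7064     0.8716]
  [   0.8486     0.8028     1.4450]
First solve x = (I − A)⁻¹ d = adj(I−A)·d / det(I−A); in particular x_R = (0.5025·120 + 0.3575·590 + 0.2075·570) / 0.2180 = 389.50 / 0.2180 ≈ 1786.6972.
Intermediate flow from R to R: z_RR = a_RR · x_R = 0.30 × 389.50 / 0.2180 = 116.85 / 0.2180 ≈ 536.01.

z_RR = 536.01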